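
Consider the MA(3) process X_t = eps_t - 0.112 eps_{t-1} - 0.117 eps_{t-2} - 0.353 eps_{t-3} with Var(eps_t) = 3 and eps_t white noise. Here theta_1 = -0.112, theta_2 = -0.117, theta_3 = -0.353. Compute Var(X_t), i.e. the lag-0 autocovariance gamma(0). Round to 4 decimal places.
\gamma(0) = 3.4525

For an MA(q) process X_t = eps_t + sum_i theta_i eps_{t-i} with
Var(eps_t) = sigma^2, the variance is
  gamma(0) = sigma^2 * (1 + sum_i theta_i^2).
  sum_i theta_i^2 = (-0.112)^2 + (-0.117)^2 + (-0.353)^2 = 0.012544 + 0.013689 + 0.124609 = 0.150842.
  gamma(0) = 3 * (1 + 0.150842) = 3 * 1.150842 = 3.452526, which rounds to 3.4525.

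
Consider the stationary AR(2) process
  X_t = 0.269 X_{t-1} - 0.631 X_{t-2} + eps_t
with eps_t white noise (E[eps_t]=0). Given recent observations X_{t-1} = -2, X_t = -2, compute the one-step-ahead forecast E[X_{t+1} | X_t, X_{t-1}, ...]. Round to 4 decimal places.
E[X_{t+1} \mid \mathcal F_t] = 0.7240

For an AR(p) model X_t = c + sum_i phi_i X_{t-i} + eps_t, the
one-step-ahead conditional mean is
  E[X_{t+1} | X_t, ...] = c + sum_i phi_i X_{t+1-i}.
Substitute known values:
  E[X_{t+1} | ...] = (0.269) * (-2) + (-0.631) * (-2)
                   = 0.7240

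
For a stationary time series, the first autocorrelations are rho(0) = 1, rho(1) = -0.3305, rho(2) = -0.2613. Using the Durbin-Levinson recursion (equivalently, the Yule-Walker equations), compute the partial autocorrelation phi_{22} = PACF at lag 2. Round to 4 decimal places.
\phi_{22} = -0.4160

The PACF at lag k is phi_{kk}, the last component of the solution
to the Yule-Walker system G_k phi = r_k where
  (G_k)_{ij} = rho(|i - j|), (r_k)_i = rho(i), i,j = 1..k.
Equivalently, Durbin-Levinson gives phi_{kk} iteratively:
  phi_{11} = rho(1)
  phi_{kk} = [rho(k) - sum_{j=1..k-1} phi_{k-1,j} rho(k-j)]
            / [1 - sum_{j=1..k-1} phi_{k-1,j} rho(j)],
  phi_{k,j} = phi_{k-1,j} - phi_{kk} phi_{k-1,k-j},  j = 1..k-1.
Step k = 1:
  phi_11 = rho(1) = -0.3305.
Step k = 2:
  phi_22 = [rho(2) - phi_11 rho(1)] / [1 - phi_11 rho(1)] = [-0.2613 - (-0.3305)(-0.3305)] / [1 - (-0.3305)(-0.3305)]
         = -0.37053025 / 0.89076975 = -0.416.
Therefore phi_{22} = -0.4160.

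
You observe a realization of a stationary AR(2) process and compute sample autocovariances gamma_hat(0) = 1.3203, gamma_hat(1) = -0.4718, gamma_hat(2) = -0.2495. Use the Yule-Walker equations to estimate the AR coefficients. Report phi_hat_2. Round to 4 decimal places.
\hat\phi_{2} = -0.3630

The Yule-Walker equations for an AR(p) process read, in matrix form,
  Gamma_p phi = r_p,   with   (Gamma_p)_{ij} = gamma(|i - j|),
                       (r_p)_i = gamma(i),   i,j = 1..p.
Substitute the sample gammas (Toeplitz matrix and right-hand side of size 2):
  Gamma_p = [[1.3203, -0.4718], [-0.4718, 1.3203]]
  r_p     = [-0.4718, -0.2495]
Written out:
  1.3203 phi_1 - 0.4718 phi_2 = -0.4718
  -0.4718 phi_1 + 1.3203 phi_2 = -0.2495
Solve by Cramer's rule:
  det = gamma(0)^2 - gamma(1)^2 = (1.3203)^2 - (-0.4718)^2 = 1.74319209 - 0.22259524 = 1.52059685
  phi_hat_1 = [gamma(1) gamma(0) - gamma(1) gamma(2)] / det = [(-0.4718)(1.3203) - (-0.4718)(-0.2495)] / 1.52059685 = -0.74063164 / 1.52059685 = -0.4871
  phi_hat_2 = [gamma(0) gamma(2) - gamma(1)^2] / det = [(1.3203)(-0.2495) - (-0.4718)^2] / 1.52059685 = -0.55201009 / 1.52059685 = -0.363
So phi_hat = [-0.4871, -0.3630].
Therefore phi_hat_2 = -0.3630.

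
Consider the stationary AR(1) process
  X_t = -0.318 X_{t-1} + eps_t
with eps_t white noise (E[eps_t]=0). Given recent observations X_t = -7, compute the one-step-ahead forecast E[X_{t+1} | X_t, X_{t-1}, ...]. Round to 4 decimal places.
E[X_{t+1} \mid \mathcal F_t] = 2.2260

For an AR(p) model X_t = c + sum_i phi_i X_{t-i} + eps_t, the
one-step-ahead conditional mean is
  E[X_{t+1} | X_t, ...] = c + sum_i phi_i X_{t+1-i}.
Substitute known values:
  E[X_{t+1} | ...] = (-0.318) * (-7)
                   = 2.2260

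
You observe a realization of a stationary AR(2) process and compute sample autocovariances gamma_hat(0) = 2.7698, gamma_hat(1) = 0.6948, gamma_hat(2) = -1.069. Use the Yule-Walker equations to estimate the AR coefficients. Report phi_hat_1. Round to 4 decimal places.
\hat\phi_{1} = 0.3710

The Yule-Walker equations for an AR(p) process read, in matrix form,
  Gamma_p phi = r_p,   with   (Gamma_p)_{ij} = gamma(|i - j|),
                       (r_p)_i = gamma(i),   i,j = 1..p.
Substitute the sample gammas (Toeplitz matrix and right-hand side of size 2):
  Gamma_p = [[2.7698, 0.6948], [0.6948, 2.7698]]
  r_p     = [0.6948, -1.069]
Written out:
  2.7698 phi_1 + 0.6948 phi_2 = 0.6948
  0.6948 phi_1 + 2.7698 phi_2 = -1.069
Solve by Cramer's rule:
  det = gamma(0)^2 - gamma(1)^2 = (2.7698)^2 - (0.6948)^2 = 7.67179204 - 0.48274704 = 7.189045
  phi_hat_1 = [gamma(1) gamma(0) - gamma(1) gamma(2)] / det = [(0.6948)(2.7698) - (0.6948)(-1.069)] / 7.189045 = 2.66719824 / 7.189045 = 0.371
  phi_hat_2 = [gamma(0) gamma(2) - gamma(1)^2] / det = [(2.7698)(-1.069) - (0.6948)^2] / 7.189045 = -3.44366324 / 7.189045 = -0.479
So phi_hat = [0.3710, -0.4790].
Therefore phi_hat_1 = 0.3710.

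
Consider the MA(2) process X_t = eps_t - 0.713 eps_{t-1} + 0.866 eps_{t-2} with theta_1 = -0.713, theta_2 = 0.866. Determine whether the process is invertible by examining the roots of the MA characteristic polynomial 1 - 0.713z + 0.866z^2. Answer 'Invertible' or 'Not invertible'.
\text{Invertible}

The MA(q) characteristic polynomial is P(z) = 1 - 0.713z + 0.866z^2.
Invertibility requires all roots to lie outside the unit circle, i.e. |z| > 1 for every root.
Set 1 + (-0.713) z + (0.866) z^2 = 0, i.e. a z^2 + b z + c = 0 with a = 0.866, b = -0.713, c = 1.
Discriminant D = b^2 - 4ac = (-0.713)^2 - 4*(0.866)*1 = 0.508369 - (3.464) = -2.955631.
D < 0, so the roots are the complex-conjugate pair z = (-b +/- i sqrt(-D)) / (2a) = 0.4117 +/- 0.9926i.
For a conjugate pair |z|^2 = z * conj(z) = (product of roots) = c/a = 1/(0.866) = 1.154734, so |z| = sqrt(1.154734) = 1.0746 for both roots.
Moduli of all roots: 1.0746, 1.0746.
All moduli strictly greater than 1? Yes.
Verdict: Invertible.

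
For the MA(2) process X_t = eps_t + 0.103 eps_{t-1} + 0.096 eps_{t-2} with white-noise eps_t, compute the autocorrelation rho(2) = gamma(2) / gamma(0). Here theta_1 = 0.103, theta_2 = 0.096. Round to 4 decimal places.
\rho(2) = 0.0941

For an MA(q) process with theta_0 = 1, the autocovariance is
  gamma(k) = sigma^2 * sum_{i=0..q-k} theta_i * theta_{i+k},
and rho(k) = gamma(k) / gamma(0). Sigma^2 cancels.
  numerator   = (1)*(0.096) = 0.096.
  denominator = (1)^2 + (0.103)^2 + (0.096)^2 = 1.019825.
  rho(2) = 0.096 / 1.019825 = 0.0941.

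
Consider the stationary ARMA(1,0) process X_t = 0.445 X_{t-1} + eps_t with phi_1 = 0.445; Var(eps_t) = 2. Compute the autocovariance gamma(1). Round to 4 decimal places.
\gamma(1) = 1.1098

Multiply the model equation by X_{t-k} and take expectations. With theta_0 = psi_0 = 1 and psi_j the MA(infinity) weights, this gives
  gamma(k) - sum_i phi_i gamma(k-i) = c_k,
  c_k = sigma^2 * sum_{j=k..q} theta_j psi_{j-k}   (c_k = 0 for k > q),
using gamma(-m) = gamma(m).
Pure AR (q = 0): c_0 = sigma^2 = 2, c_k = 0 for k >= 1.
Equations for k = 0 and k = 1 (AR order 1):
  gamma(0) = phi_1 gamma(1) + c_0
  gamma(1) = phi_1 gamma(0) + c_1
Substituting the second into the first: gamma(0) (1 - phi_1^2) = c_0 + phi_1 c_1, so
  gamma(0) = c_0 / (1 - phi_1^2) = 2 / (1 - (0.445)^2) = 2 / 0.801975 = 2.493843.
  gamma(1) = phi_1 gamma(0) = (0.445)(2.493843) = 1.10976.
Therefore gamma(1) = 1.1098 (to 4 decimal places).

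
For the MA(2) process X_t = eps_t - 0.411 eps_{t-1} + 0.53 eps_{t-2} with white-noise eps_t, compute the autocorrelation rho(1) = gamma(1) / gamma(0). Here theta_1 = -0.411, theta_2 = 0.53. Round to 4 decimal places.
\rho(1) = -0.4337

For an MA(q) process with theta_0 = 1, the autocovariance is
  gamma(k) = sigma^2 * sum_{i=0..q-k} theta_i * theta_{i+k},
and rho(k) = gamma(k) / gamma(0). Sigma^2 cancels.
  numerator   = (1)*(-0.411) + (-0.411)*(0.53) = -0.62883.
  denominator = (1)^2 + (-0.411)^2 + (0.53)^2 = 1.449821.
  rho(1) = -0.62883 / 1.449821 = -0.4337.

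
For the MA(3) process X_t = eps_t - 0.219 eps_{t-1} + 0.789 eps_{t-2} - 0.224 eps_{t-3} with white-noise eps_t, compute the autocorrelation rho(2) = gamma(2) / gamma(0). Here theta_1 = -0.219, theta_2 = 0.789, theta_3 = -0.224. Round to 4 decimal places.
\rho(2) = 0.4871

For an MA(q) process with theta_0 = 1, the autocovariance is
  gamma(k) = sigma^2 * sum_{i=0..q-k} theta_i * theta_{i+k},
and rho(k) = gamma(k) / gamma(0). Sigma^2 cancels.
  numerator   = (1)*(0.789) + (-0.219)*(-0.224) = 0.838056.
  denominator = (1)^2 + (-0.219)^2 + (0.789)^2 + (-0.224)^2 = 1.720658.
  rho(2) = 0.838056 / 1.720658 = 0.4871.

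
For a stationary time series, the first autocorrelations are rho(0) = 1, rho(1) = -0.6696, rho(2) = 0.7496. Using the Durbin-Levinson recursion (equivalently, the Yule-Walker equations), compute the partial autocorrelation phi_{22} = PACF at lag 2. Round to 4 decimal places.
\phi_{22} = 0.5461

The PACF at lag k is phi_{kk}, the last component of the solution
to the Yule-Walker system G_k phi = r_k where
  (G_k)_{ij} = rho(|i - j|), (r_k)_i = rho(i), i,j = 1..k.
Equivalently, Durbin-Levinson gives phi_{kk} iteratively:
  phi_{11} = rho(1)
  phi_{kk} = [rho(k) - sum_{j=1..k-1} phi_{k-1,j} rho(k-j)]
            / [1 - sum_{j=1..k-1} phi_{k-1,j} rho(j)],
  phi_{k,j} = phi_{k-1,j} - phi_{kk} phi_{k-1,k-j},  j = 1..k-1.
Step k = 1:
  phi_11 = rho(1) = -0.6696.
Step k = 2:
  phi_22 = [rho(2) - phi_11 rho(1)] / [1 - phi_11 rho(1)] = [0.7496 - (-0.6696)(-0.6696)] / [1 - (-0.6696)(-0.6696)]
         = 0.30123584 / 0.55163584 = 0.5461.
Therefore phi_{22} = 0.5461.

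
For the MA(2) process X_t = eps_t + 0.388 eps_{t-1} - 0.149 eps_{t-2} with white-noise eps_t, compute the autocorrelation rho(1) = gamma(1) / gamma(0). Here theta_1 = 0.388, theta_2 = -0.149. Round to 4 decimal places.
\rho(1) = 0.2816

For an MA(q) process with theta_0 = 1, the autocovariance is
  gamma(k) = sigma^2 * sum_{i=0..q-k} theta_i * theta_{i+k},
and rho(k) = gamma(k) / gamma(0). Sigma^2 cancels.
  numerator   = (1)*(0.388) + (0.388)*(-0.149) = 0.330188.
  denominator = (1)^2 + (0.388)^2 + (-0.149)^2 = 1.172745.
  rho(1) = 0.330188 / 1.172745 = 0.2816.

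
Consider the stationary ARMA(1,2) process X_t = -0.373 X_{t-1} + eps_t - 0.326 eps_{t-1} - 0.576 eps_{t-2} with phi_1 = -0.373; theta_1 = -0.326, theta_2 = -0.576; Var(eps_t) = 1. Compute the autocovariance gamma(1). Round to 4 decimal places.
\gamma(1) = -0.5217

Multiply the model equation by X_{t-k} and take expectations. With theta_0 = psi_0 = 1 and psi_j the MA(infinity) weights, this gives
  gamma(k) - sum_i phi_i gamma(k-i) = c_k,
  c_k = sigma^2 * sum_{j=k..q} theta_j psi_{j-k}   (c_k = 0 for k > q),
using gamma(-m) = gamma(m).
psi-weights needed (psi_j = theta_j + sum_i phi_i psi_{j-i}):
  psi_1 = theta_1 + phi_1 = -0.326 + (-0.373) = -0.699
  psi_2 = theta_2 + phi_1 psi_1 = -0.576 + (-0.373)(-0.699) = -0.315273
Right-hand sides:
  c_0 = sigma^2 (1 + theta_1 psi_1 + theta_2 psi_2) = 1 * (1 + (-0.326)(-0.699) + (-0.576)(-0.315273)) = 1 * 1.409471 = 1.409471
  c_1 = sigma^2 (theta_1 + theta_2 psi_1) = 1 * (-0.326 + (-0.576)(-0.699)) = 0.076624
  c_2 = sigma^2 theta_2 = 1 * (-0.576) = -0.576
Equations for k = 0 and k = 1 (AR order 1):
  gamma(0) = phi_1 gamma(1) + c_0
  gamma(1) = phi_1 gamma(0) + c_1
Substituting the second into the first: gamma(0) (1 - phi_1^2) = c_0 + phi_1 c_1, so
  gamma(0) = (c_0 + phi_1 c_1) / (1 - phi_1^2) = (1.409471 + (-0.373)(0.076624)) / (1 - (-0.373)^2) = 1.38089 / 0.860871 = 1.604062.
  gamma(1) = phi_1 gamma(0) + c_1 = (-0.373)(1.604062) + (0.076624) = -0.521691.
Therefore gamma(1) = -0.5217 (to 4 decimal places).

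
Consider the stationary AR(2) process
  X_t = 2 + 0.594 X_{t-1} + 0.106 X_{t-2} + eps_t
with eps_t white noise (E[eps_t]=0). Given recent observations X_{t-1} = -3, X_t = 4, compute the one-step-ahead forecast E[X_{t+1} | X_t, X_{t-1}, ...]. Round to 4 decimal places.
E[X_{t+1} \mid \mathcal F_t] = 4.0580

For an AR(p) model X_t = c + sum_i phi_i X_{t-i} + eps_t, the
one-step-ahead conditional mean is
  E[X_{t+1} | X_t, ...] = c + sum_i phi_i X_{t+1-i}.
Substitute known values:
  E[X_{t+1} | ...] = 2 + (0.594) * (4) + (0.106) * (-3)
                   = 4.0580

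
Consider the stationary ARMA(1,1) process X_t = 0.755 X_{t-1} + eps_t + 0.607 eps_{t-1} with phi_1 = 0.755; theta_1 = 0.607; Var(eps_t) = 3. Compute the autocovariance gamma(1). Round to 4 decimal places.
\gamma(1) = 13.8579

Multiply the model equation by X_{t-k} and take expectations. With theta_0 = psi_0 = 1 and psi_j the MA(infinity) weights, this gives
  gamma(k) - sum_i phi_i gamma(k-i) = c_k,
  c_k = sigma^2 * sum_{j=k..q} theta_j psi_{j-k}   (c_k = 0 for k > q),
using gamma(-m) = gamma(m).
psi-weights needed (psi_j = theta_j + sum_i phi_i psi_{j-i}):
  psi_1 = theta_1 + phi_1 = 0.607 + (0.755) = 1.362
Right-hand sides:
  c_0 = sigma^2 (1 + theta_1 psi_1) = 3 * (1 + (0.607)(1.362)) = 3 * 1.826734 = 5.480202
  c_1 = sigma^2 theta_1 = 3 * (0.607) = 1.821
  c_2 = 0
Equations for k = 0 and k = 1 (AR order 1):
  gamma(0) = phi_1 gamma(1) + c_0
  gamma(1) = phi_1 gamma(0) + c_1
Substituting the second into the first: gamma(0) (1 - phi_1^2) = c_0 + phi_1 c_1, so
  gamma(0) = (c_0 + phi_1 c_1) / (1 - phi_1^2) = (5.480202 + (0.755)(1.821)) / (1 - (0.755)^2) = 6.855057 / 0.429975 = 15.94292.
  gamma(1) = phi_1 gamma(0) + c_1 = (0.755)(15.94292) + (1.821) = 13.857905.
Therefore gamma(1) = 13.8579 (to 4 decimal places).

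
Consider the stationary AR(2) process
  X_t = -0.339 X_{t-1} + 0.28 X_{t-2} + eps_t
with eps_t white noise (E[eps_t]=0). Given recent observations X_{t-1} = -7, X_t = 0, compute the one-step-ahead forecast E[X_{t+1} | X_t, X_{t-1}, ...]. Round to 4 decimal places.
E[X_{t+1} \mid \mathcal F_t] = -1.9600

For an AR(p) model X_t = c + sum_i phi_i X_{t-i} + eps_t, the
one-step-ahead conditional mean is
  E[X_{t+1} | X_t, ...] = c + sum_i phi_i X_{t+1-i}.
Substitute known values:
  E[X_{t+1} | ...] = (-0.339) * (0) + (0.28) * (-7)
                   = -1.9600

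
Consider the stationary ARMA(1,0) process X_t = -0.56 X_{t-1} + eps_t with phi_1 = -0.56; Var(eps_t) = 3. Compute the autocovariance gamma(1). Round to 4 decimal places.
\gamma(1) = -2.4476

Multiply the model equation by X_{t-k} and take expectations. With theta_0 = psi_0 = 1 and psi_j the MA(infinity) weights, this gives
  gamma(k) - sum_i phi_i gamma(k-i) = c_k,
  c_k = sigma^2 * sum_{j=k..q} theta_j psi_{j-k}   (c_k = 0 for k > q),
using gamma(-m) = gamma(m).
Pure AR (q = 0): c_0 = sigma^2 = 3, c_k = 0 for k >= 1.
Equations for k = 0 and k = 1 (AR order 1):
  gamma(0) = phi_1 gamma(1) + c_0
  gamma(1) = phi_1 gamma(0) + c_1
Substituting the second into the first: gamma(0) (1 - phi_1^2) = c_0 + phi_1 c_1, so
  gamma(0) = c_0 / (1 - phi_1^2) = 3 / (1 - (-0.56)^2) = 3 / 0.6864 = 4.370629.
  gamma(1) = phi_1 gamma(0) = (-0.56)(4.370629) = -2.447552.
Therefore gamma(1) = -2.4476 (to 4 decimal places).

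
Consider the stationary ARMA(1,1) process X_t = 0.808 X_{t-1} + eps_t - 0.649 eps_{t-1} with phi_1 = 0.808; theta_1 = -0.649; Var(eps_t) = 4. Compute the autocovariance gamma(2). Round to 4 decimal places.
\gamma(2) = 0.7041

Multiply the model equation by X_{t-k} and take expectations. With theta_0 = psi_0 = 1 and psi_j the MA(infinity) weights, this gives
  gamma(k) - sum_i phi_i gamma(k-i) = c_k,
  c_k = sigma^2 * sum_{j=k..q} theta_j psi_{j-k}   (c_k = 0 for k > q),
using gamma(-m) = gamma(m).
psi-weights needed (psi_j = theta_j + sum_i phi_i psi_{j-i}):
  psi_1 = theta_1 + phi_1 = -0.649 + (0.808) = 0.159
Right-hand sides:
  c_0 = sigma^2 (1 + theta_1 psi_1) = 4 * (1 + (-0.649)(0.159)) = 4 * 0.896809 = 3.587236
  c_1 = sigma^2 theta_1 = 4 * (-0.649) = -2.596
  c_2 = 0
Equations for k = 0 and k = 1 (AR order 1):
  gamma(0) = phi_1 gamma(1) + c_0
  gamma(1) = phi_1 gamma(0) + c_1
Substituting the second into the first: gamma(0) (1 - phi_1^2) = c_0 + phi_1 c_1, so
  gamma(0) = (c_0 + phi_1 c_1) / (1 - phi_1^2) = (3.587236 + (0.808)(-2.596)) / (1 - (0.808)^2) = 1.489668 / 0.347136 = 4.291309.
  gamma(1) = phi_1 gamma(0) + c_1 = (0.808)(4.291309) + (-2.596) = 0.871378.
For k = 2 (> q): gamma(2) = phi_1 gamma(1) = (0.808)(0.871378) = 0.704073.
Therefore gamma(2) = 0.7041 (to 4 decimal places).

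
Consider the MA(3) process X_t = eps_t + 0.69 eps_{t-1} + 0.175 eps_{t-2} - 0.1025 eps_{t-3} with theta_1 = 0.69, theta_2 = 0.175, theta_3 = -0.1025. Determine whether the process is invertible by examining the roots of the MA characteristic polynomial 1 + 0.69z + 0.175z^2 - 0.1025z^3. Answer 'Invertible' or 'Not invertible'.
\text{Invertible}

The MA(q) characteristic polynomial is P(z) = 1 + 0.69z + 0.175z^2 - 0.1025z^3.
Invertibility requires all roots to lie outside the unit circle, i.e. |z| > 1 for every root.
Degree 3: look for a simple real root z0 first, then factor out (1 - z/z0) and solve the remaining quadratic.
Testing z0 = 4: P(4) = 1 + (0.69)(4) + (0.175)(4)^2 + (-0.1025)(4)^3
  = 1 + (2.76) + (2.8) + (-6.56) = 0.  So z_0 = 4 is a root, |z_0| = 4.
Divide out the factor (1 - 0.25 z) = (1 - z/z0) (since 1/z0 = 0.25):
  P(z) = (1 - 0.25 z)(1 + (0.94) z + (0.41) z^2)
  [check: z-coef 0.94 - (0.25) = 0.69; z^2-coef 0.41 - (0.25)(0.94) = 0.175; z^3-coef -(0.25)(0.41) = -0.1025.]
Remaining roots from the quadratic factor 1 + (0.94) z + (0.41) z^2:
  Set 1 + (0.94) z + (0.41) z^2 = 0, i.e. a z^2 + b z + c = 0 with a = 0.41, b = 0.94, c = 1.
  Discriminant D = b^2 - 4ac = (0.94)^2 - 4*(0.41)*1 = 0.8836 - (1.64) = -0.7564.
  D < 0, so the roots are the complex-conjugate pair z = (-b +/- i sqrt(-D)) / (2a) = -1.1463 +/- 1.0606i.
  For a conjugate pair |z|^2 = z * conj(z) = (product of roots) = c/a = 1/(0.41) = 2.439024, so |z| = sqrt(2.439024) = 1.5617 for both roots.
Moduli of all roots: 4.0000, 1.5617, 1.5617.
All moduli strictly greater than 1? Yes.
Verdict: Invertible.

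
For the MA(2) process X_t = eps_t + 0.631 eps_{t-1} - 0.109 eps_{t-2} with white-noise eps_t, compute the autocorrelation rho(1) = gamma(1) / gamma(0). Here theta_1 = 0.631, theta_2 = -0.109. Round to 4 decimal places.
\rho(1) = 0.3987

For an MA(q) process with theta_0 = 1, the autocovariance is
  gamma(k) = sigma^2 * sum_{i=0..q-k} theta_i * theta_{i+k},
and rho(k) = gamma(k) / gamma(0). Sigma^2 cancels.
  numerator   = (1)*(0.631) + (0.631)*(-0.109) = 0.562221.
  denominator = (1)^2 + (0.631)^2 + (-0.109)^2 = 1.410042.
  rho(1) = 0.562221 / 1.410042 = 0.3987.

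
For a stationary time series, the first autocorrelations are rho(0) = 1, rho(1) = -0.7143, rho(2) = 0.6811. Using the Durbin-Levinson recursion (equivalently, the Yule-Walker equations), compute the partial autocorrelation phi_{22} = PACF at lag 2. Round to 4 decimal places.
\phi_{22} = 0.3489

The PACF at lag k is phi_{kk}, the last component of the solution
to the Yule-Walker system G_k phi = r_k where
  (G_k)_{ij} = rho(|i - j|), (r_k)_i = rho(i), i,j = 1..k.
Equivalently, Durbin-Levinson gives phi_{kk} iteratively:
  phi_{11} = rho(1)
  phi_{kk} = [rho(k) - sum_{j=1..k-1} phi_{k-1,j} rho(k-j)]
            / [1 - sum_{j=1..k-1} phi_{k-1,j} rho(j)],
  phi_{k,j} = phi_{k-1,j} - phi_{kk} phi_{k-1,k-j},  j = 1..k-1.
Step k = 1:
  phi_11 = rho(1) = -0.7143.
Step k = 2:
  phi_22 = [rho(2) - phi_11 rho(1)] / [1 - phi_11 rho(1)] = [0.6811 - (-0.7143)(-0.7143)] / [1 - (-0.7143)(-0.7143)]
         = 0.17087551 / 0.48977551 = 0.3489.
Therefore phi_{22} = 0.3489.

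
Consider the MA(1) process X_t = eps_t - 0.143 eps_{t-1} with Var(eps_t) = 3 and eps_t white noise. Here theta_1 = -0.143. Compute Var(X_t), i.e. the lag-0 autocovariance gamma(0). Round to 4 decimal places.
\gamma(0) = 3.0613

For an MA(q) process X_t = eps_t + sum_i theta_i eps_{t-i} with
Var(eps_t) = sigma^2, the variance is
  gamma(0) = sigma^2 * (1 + sum_i theta_i^2).
  sum_i theta_i^2 = (-0.143)^2 = 0.020449.
  gamma(0) = 3 * (1 + 0.020449) = 3 * 1.020449 = 3.061347, which rounds to 3.0613.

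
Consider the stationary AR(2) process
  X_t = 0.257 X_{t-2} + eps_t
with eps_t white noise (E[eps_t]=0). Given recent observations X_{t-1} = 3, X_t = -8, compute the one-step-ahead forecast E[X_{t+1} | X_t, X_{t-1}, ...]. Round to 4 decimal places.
E[X_{t+1} \mid \mathcal F_t] = 0.7710

For an AR(p) model X_t = c + sum_i phi_i X_{t-i} + eps_t, the
one-step-ahead conditional mean is
  E[X_{t+1} | X_t, ...] = c + sum_i phi_i X_{t+1-i}.
Substitute known values:
  E[X_{t+1} | ...] = (-0) * (-8) + (0.257) * (3)
                   = 0.7710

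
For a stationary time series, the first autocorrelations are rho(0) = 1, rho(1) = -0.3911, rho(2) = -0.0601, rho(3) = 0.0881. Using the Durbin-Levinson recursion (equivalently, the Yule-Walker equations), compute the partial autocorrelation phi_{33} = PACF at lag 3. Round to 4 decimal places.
\phi_{33} = -0.0500

The PACF at lag k is phi_{kk}, the last component of the solution
to the Yule-Walker system G_k phi = r_k where
  (G_k)_{ij} = rho(|i - j|), (r_k)_i = rho(i), i,j = 1..k.
Equivalently, Durbin-Levinson gives phi_{kk} iteratively:
  phi_{11} = rho(1)
  phi_{kk} = [rho(k) - sum_{j=1..k-1} phi_{k-1,j} rho(k-j)]
            / [1 - sum_{j=1..k-1} phi_{k-1,j} rho(j)],
  phi_{k,j} = phi_{k-1,j} - phi_{kk} phi_{k-1,k-j},  j = 1..k-1.
Step k = 1:
  phi_11 = rho(1) = -0.3911.
Step k = 2:
  phi_22 = [rho(2) - phi_11 rho(1)] / [1 - phi_11 rho(1)] = [-0.0601 - (-0.3911)(-0.3911)] / [1 - (-0.3911)(-0.3911)]
         = -0.21305921 / 0.84704079 = -0.251534.
  Update: phi_21 = phi_11 - phi_22 phi_11 = -0.3911 - (-0.251534)(-0.3911) = -0.489475.
Step k = 3:
  phi_33 = [rho(3) - phi_21 rho(2) - phi_22 rho(1)] / [1 - phi_21 rho(1) - phi_22 rho(2)]
    numerator   = 0.0881 - (-0.489475)(-0.0601) - (-0.251534)(-0.3911) = -0.03969222
    denominator = 1 - (-0.489475)(-0.3911) - (-0.251534)(-0.0601) = 0.79344924
  phi_33 = -0.03969222 / 0.79344924 = -0.05.
Therefore phi_{33} = -0.0500.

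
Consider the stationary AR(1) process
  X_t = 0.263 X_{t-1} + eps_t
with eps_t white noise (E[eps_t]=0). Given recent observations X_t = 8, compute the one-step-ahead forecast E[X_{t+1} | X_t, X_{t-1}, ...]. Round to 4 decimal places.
E[X_{t+1} \mid \mathcal F_t] = 2.1040

For an AR(p) model X_t = c + sum_i phi_i X_{t-i} + eps_t, the
one-step-ahead conditional mean is
  E[X_{t+1} | X_t, ...] = c + sum_i phi_i X_{t+1-i}.
Substitute known values:
  E[X_{t+1} | ...] = (0.263) * (8)
                   = 2.1040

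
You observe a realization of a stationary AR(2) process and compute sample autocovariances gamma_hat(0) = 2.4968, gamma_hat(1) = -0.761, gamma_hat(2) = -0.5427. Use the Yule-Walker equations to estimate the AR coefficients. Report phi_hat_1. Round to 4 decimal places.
\hat\phi_{1} = -0.4090

The Yule-Walker equations for an AR(p) process read, in matrix form,
  Gamma_p phi = r_p,   with   (Gamma_p)_{ij} = gamma(|i - j|),
                       (r_p)_i = gamma(i),   i,j = 1..p.
Substitute the sample gammas (Toeplitz matrix and right-hand side of size 2):
  Gamma_p = [[2.4968, -0.761], [-0.761, 2.4968]]
  r_p     = [-0.761, -0.5427]
Written out:
  2.4968 phi_1 - 0.761 phi_2 = -0.761
  -0.761 phi_1 + 2.4968 phi_2 = -0.5427
Solve by Cramer's rule:
  det = gamma(0)^2 - gamma(1)^2 = (2.4968)^2 - (-0.761)^2 = 6.23401024 - 0.579121 = 5.65488924
  phi_hat_1 = [gamma(1) gamma(0) - gamma(1) gamma(2)] / det = [(-0.761)(2.4968) - (-0.761)(-0.5427)] / 5.65488924 = -2.3130595 / 5.65488924 = -0.409
  phi_hat_2 = [gamma(0) gamma(2) - gamma(1)^2] / det = [(2.4968)(-0.5427) - (-0.761)^2] / 5.65488924 = -1.93413436 / 5.65488924 = -0.342
So phi_hat = [-0.4090, -0.3420].
Therefore phi_hat_1 = -0.4090.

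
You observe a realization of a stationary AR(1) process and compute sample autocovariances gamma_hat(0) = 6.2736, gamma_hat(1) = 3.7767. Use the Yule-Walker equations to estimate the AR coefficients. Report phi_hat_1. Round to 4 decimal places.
\hat\phi_{1} = 0.6020

The Yule-Walker equations for an AR(p) process read, in matrix form,
  Gamma_p phi = r_p,   with   (Gamma_p)_{ij} = gamma(|i - j|),
                       (r_p)_i = gamma(i),   i,j = 1..p.
Substitute the sample gammas (Toeplitz matrix and right-hand side of size 1):
  Gamma_p = [[6.2736]]
  r_p     = [3.7767]
With p = 1 this is the single equation gamma(0) phi_1 = gamma(1):
  phi_hat_1 = gamma(1) / gamma(0) = 3.7767 / 6.2736 = 0.6020.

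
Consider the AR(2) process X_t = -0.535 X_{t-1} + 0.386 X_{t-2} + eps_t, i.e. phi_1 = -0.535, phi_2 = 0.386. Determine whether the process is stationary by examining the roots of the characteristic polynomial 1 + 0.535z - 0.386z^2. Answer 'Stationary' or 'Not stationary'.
\text{Stationary}

The AR(p) characteristic polynomial is P(z) = 1 + 0.535z - 0.386z^2.
Stationarity requires all roots to lie outside the unit circle, i.e. |z| > 1 for every root.
Set 1 + (0.535) z + (-0.386) z^2 = 0, i.e. a z^2 + b z + c = 0 with a = -0.386, b = 0.535, c = 1.
Discriminant D = b^2 - 4ac = (0.535)^2 - 4*(-0.386)*1 = 0.286225 - (-1.544) = 1.830225.
D >= 0, so the roots are real: z = (-b +/- sqrt(D)) / (2a) = (-0.535 +/- 1.352858) / (-0.772).
  z_1 = (-0.535 + 1.352858) / (-0.772) = -1.0594,   |z_1| = 1.0594.
  z_2 = (-0.535 - 1.352858) / (-0.772) = 2.4454,   |z_2| = 2.4454.
Moduli of all roots: 1.0594, 2.4454.
All moduli strictly greater than 1? Yes.
Verdict: Stationary.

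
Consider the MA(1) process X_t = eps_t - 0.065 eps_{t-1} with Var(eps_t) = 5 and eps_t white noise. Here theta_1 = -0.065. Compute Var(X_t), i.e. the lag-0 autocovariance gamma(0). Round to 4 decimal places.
\gamma(0) = 5.0211

For an MA(q) process X_t = eps_t + sum_i theta_i eps_{t-i} with
Var(eps_t) = sigma^2, the variance is
  gamma(0) = sigma^2 * (1 + sum_i theta_i^2).
  sum_i theta_i^2 = (-0.065)^2 = 0.004225.
  gamma(0) = 5 * (1 + 0.004225) = 5 * 1.004225 = 5.021125, which rounds to 5.0211.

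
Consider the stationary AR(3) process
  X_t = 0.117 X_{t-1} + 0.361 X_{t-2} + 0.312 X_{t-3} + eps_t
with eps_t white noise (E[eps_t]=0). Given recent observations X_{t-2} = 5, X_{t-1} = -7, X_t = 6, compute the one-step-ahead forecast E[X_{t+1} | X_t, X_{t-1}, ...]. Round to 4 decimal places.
E[X_{t+1} \mid \mathcal F_t] = -0.2650

For an AR(p) model X_t = c + sum_i phi_i X_{t-i} + eps_t, the
one-step-ahead conditional mean is
  E[X_{t+1} | X_t, ...] = c + sum_i phi_i X_{t+1-i}.
Substitute known values:
  E[X_{t+1} | ...] = (0.117) * (6) + (0.361) * (-7) + (0.312) * (5)
                   = -0.2650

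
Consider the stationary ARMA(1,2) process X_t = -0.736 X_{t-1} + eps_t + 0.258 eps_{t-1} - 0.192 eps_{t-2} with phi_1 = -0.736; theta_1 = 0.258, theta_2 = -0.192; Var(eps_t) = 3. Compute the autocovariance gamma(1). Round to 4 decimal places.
\gamma(1) = -1.7862

Multiply the model equation by X_{t-k} and take expectations. With theta_0 = psi_0 = 1 and psi_j the MA(infinity) weights, this gives
  gamma(k) - sum_i phi_i gamma(k-i) = c_k,
  c_k = sigma^2 * sum_{j=k..q} theta_j psi_{j-k}   (c_k = 0 for k > q),
using gamma(-m) = gamma(m).
psi-weights needed (psi_j = theta_j + sum_i phi_i psi_{j-i}):
  psi_1 = theta_1 + phi_1 = 0.258 + (-0.736) = -0.478
  psi_2 = theta_2 + phi_1 psi_1 = -0.192 + (-0.736)(-0.478) = 0.159808
Right-hand sides:
  c_0 = sigma^2 (1 + theta_1 psi_1 + theta_2 psi_2) = 3 * (1 + (0.258)(-0.478) + (-0.192)(0.159808)) = 3 * 0.845993 = 2.537979
  c_1 = sigma^2 (theta_1 + theta_2 psi_1) = 3 * (0.258 + (-0.192)(-0.478)) = 1.049328
  c_2 = sigma^2 theta_2 = 3 * (-0.192) = -0.576
Equations for k = 0 and k = 1 (AR order 1):
  gamma(0) = phi_1 gamma(1) + c_0
  gamma(1) = phi_1 gamma(0) + c_1
Substituting the second into the first: gamma(0) (1 - phi_1^2) = c_0 + phi_1 c_1, so
  gamma(0) = (c_0 + phi_1 c_1) / (1 - phi_1^2) = (2.537979 + (-0.736)(1.049328)) / (1 - (-0.736)^2) = 1.765673 / 0.458304 = 3.852624.
  gamma(1) = phi_1 gamma(0) + c_1 = (-0.736)(3.852624) + (1.049328) = -1.786204.
Therefore gamma(1) = -1.7862 (to 4 decimal places).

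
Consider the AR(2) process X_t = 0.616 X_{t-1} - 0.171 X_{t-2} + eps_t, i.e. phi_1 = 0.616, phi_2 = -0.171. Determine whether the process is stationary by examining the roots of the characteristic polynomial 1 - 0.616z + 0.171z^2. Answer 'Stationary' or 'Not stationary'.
\text{Stationary}

The AR(p) characteristic polynomial is P(z) = 1 - 0.616z + 0.171z^2.
Stationarity requires all roots to lie outside the unit circle, i.e. |z| > 1 for every root.
Set 1 + (-0.616) z + (0.171) z^2 = 0, i.e. a z^2 + b z + c = 0 with a = 0.171, b = -0.616, c = 1.
Discriminant D = b^2 - 4ac = (-0.616)^2 - 4*(0.171)*1 = 0.379456 - (0.684) = -0.304544.
D < 0, so the roots are the complex-conjugate pair z = (-b +/- i sqrt(-D)) / (2a) = 1.8012 +/- 1.6136i.
For a conjugate pair |z|^2 = z * conj(z) = (product of roots) = c/a = 1/(0.171) = 5.847953, so |z| = sqrt(5.847953) = 2.4183 for both roots.
Moduli of all roots: 2.4183, 2.4183.
All moduli strictly greater than 1? Yes.
Verdict: Stationary.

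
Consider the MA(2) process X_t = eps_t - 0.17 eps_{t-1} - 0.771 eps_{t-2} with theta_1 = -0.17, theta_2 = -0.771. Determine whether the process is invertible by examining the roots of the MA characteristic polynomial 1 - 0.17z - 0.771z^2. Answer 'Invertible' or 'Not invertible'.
\text{Invertible}

The MA(q) characteristic polynomial is P(z) = 1 - 0.17z - 0.771z^2.
Invertibility requires all roots to lie outside the unit circle, i.e. |z| > 1 for every root.
Set 1 + (-0.17) z + (-0.771) z^2 = 0, i.e. a z^2 + b z + c = 0 with a = -0.771, b = -0.17, c = 1.
Discriminant D = b^2 - 4ac = (-0.17)^2 - 4*(-0.771)*1 = 0.0289 - (-3.084) = 3.1129.
D >= 0, so the roots are real: z = (-b +/- sqrt(D)) / (2a) = (0.17 +/- 1.764341) / (-1.542).
  z_1 = (0.17 + 1.764341) / (-1.542) = -1.2544,   |z_1| = 1.2544.
  z_2 = (0.17 - 1.764341) / (-1.542) = 1.0339,   |z_2| = 1.0339.
Moduli of all roots: 1.2544, 1.0339.
All moduli strictly greater than 1? Yes.
Verdict: Invertible.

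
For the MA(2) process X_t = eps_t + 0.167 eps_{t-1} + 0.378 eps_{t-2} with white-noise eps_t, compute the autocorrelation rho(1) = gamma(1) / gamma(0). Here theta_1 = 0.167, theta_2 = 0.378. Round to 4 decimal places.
\rho(1) = 0.1966

For an MA(q) process with theta_0 = 1, the autocovariance is
  gamma(k) = sigma^2 * sum_{i=0..q-k} theta_i * theta_{i+k},
and rho(k) = gamma(k) / gamma(0). Sigma^2 cancels.
  numerator   = (1)*(0.167) + (0.167)*(0.378) = 0.230126.
  denominator = (1)^2 + (0.167)^2 + (0.378)^2 = 1.170773.
  rho(1) = 0.230126 / 1.170773 = 0.1966.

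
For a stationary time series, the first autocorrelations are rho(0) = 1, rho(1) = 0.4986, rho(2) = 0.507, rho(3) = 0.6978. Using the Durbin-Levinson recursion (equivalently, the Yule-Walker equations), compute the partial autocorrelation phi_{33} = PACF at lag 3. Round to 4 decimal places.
\phi_{33} = 0.5441

The PACF at lag k is phi_{kk}, the last component of the solution
to the Yule-Walker system G_k phi = r_k where
  (G_k)_{ij} = rho(|i - j|), (r_k)_i = rho(i), i,j = 1..k.
Equivalently, Durbin-Levinson gives phi_{kk} iteratively:
  phi_{11} = rho(1)
  phi_{kk} = [rho(k) - sum_{j=1..k-1} phi_{k-1,j} rho(k-j)]
            / [1 - sum_{j=1..k-1} phi_{k-1,j} rho(j)],
  phi_{k,j} = phi_{k-1,j} - phi_{kk} phi_{k-1,k-j},  j = 1..k-1.
Step k = 1:
  phi_11 = rho(1) = 0.4986.
Step k = 2:
  phi_22 = [rho(2) - phi_11 rho(1)] / [1 - phi_11 rho(1)] = [0.507 - (0.4986)(0.4986)] / [1 - (0.4986)(0.4986)]
         = 0.25839804 / 0.75139804 = 0.34389.
  Update: phi_21 = phi_11 - phi_22 phi_11 = 0.4986 - (0.34389)(0.4986) = 0.327137.
Step k = 3:
  phi_33 = [rho(3) - phi_21 rho(2) - phi_22 rho(1)] / [1 - phi_21 rho(1) - phi_22 rho(2)]
    numerator   = 0.6978 - (0.327137)(0.507) - (0.34389)(0.4986) = 0.36047834
    denominator = 1 - (0.327137)(0.4986) - (0.34389)(0.507) = 0.66253762
  phi_33 = 0.36047834 / 0.66253762 = 0.5441.
Therefore phi_{33} = 0.5441.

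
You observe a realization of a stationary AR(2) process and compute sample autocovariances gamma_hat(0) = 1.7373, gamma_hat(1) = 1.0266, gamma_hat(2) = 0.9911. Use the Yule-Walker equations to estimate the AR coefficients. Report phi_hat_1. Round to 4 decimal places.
\hat\phi_{1} = 0.3900

The Yule-Walker equations for an AR(p) process read, in matrix form,
  Gamma_p phi = r_p,   with   (Gamma_p)_{ij} = gamma(|i - j|),
                       (r_p)_i = gamma(i),   i,j = 1..p.
Substitute the sample gammas (Toeplitz matrix and right-hand side of size 2):
  Gamma_p = [[1.7373, 1.0266], [1.0266, 1.7373]]
  r_p     = [1.0266, 0.9911]
Written out:
  1.7373 phi_1 + 1.0266 phi_2 = 1.0266
  1.0266 phi_1 + 1.7373 phi_2 = 0.9911
Solve by Cramer's rule:
  det = gamma(0)^2 - gamma(1)^2 = (1.7373)^2 - (1.0266)^2 = 3.01821129 - 1.05390756 = 1.96430373
  phi_hat_1 = [gamma(1) gamma(0) - gamma(1) gamma(2)] / det = [(1.0266)(1.7373) - (1.0266)(0.9911)] / 1.96430373 = 0.76604892 / 1.96430373 = 0.39
  phi_hat_2 = [gamma(0) gamma(2) - gamma(1)^2] / det = [(1.7373)(0.9911) - (1.0266)^2] / 1.96430373 = 0.66793047 / 1.96430373 = 0.34
So phi_hat = [0.3900, 0.3400].
Therefore phi_hat_1 = 0.3900.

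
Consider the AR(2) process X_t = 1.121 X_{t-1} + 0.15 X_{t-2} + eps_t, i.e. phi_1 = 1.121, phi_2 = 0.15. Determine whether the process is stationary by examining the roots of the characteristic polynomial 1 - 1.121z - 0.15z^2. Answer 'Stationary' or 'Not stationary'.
\text{Not stationary}

The AR(p) characteristic polynomial is P(z) = 1 - 1.121z - 0.15z^2.
Stationarity requires all roots to lie outside the unit circle, i.e. |z| > 1 for every root.
Set 1 + (-1.121) z + (-0.15) z^2 = 0, i.e. a z^2 + b z + c = 0 with a = -0.15, b = -1.121, c = 1.
Discriminant D = b^2 - 4ac = (-1.121)^2 - 4*(-0.15)*1 = 1.256641 - (-0.6) = 1.856641.
D >= 0, so the roots are real: z = (-b +/- sqrt(D)) / (2a) = (1.121 +/- 1.362586) / (-0.3).
  z_1 = (1.121 + 1.362586) / (-0.3) = -8.2786,   |z_1| = 8.2786.
  z_2 = (1.121 - 1.362586) / (-0.3) = 0.8053,   |z_2| = 0.8053.
Moduli of all roots: 8.2786, 0.8053.
All moduli strictly greater than 1? No.
Verdict: Not stationary.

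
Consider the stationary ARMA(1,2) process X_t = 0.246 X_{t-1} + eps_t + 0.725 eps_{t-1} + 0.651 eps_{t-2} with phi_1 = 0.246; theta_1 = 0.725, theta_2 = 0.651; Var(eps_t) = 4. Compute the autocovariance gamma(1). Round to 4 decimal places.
\gamma(1) = 8.1696

Multiply the model equation by X_{t-k} and take expectations. With theta_0 = psi_0 = 1 and psi_j the MA(infinity) weights, this gives
  gamma(k) - sum_i phi_i gamma(k-i) = c_k,
  c_k = sigma^2 * sum_{j=k..q} theta_j psi_{j-k}   (c_k = 0 for k > q),
using gamma(-m) = gamma(m).
psi-weights needed (psi_j = theta_j + sum_i phi_i psi_{j-i}):
  psi_1 = theta_1 + phi_1 = 0.725 + (0.246) = 0.971
  psi_2 = theta_2 + phi_1 psi_1 = 0.651 + (0.246)(0.971) = 0.889866
Right-hand sides:
  c_0 = sigma^2 (1 + theta_1 psi_1 + theta_2 psi_2) = 4 * (1 + (0.725)(0.971) + (0.651)(0.889866)) = 4 * 2.283278 = 9.133111
  c_1 = sigma^2 (theta_1 + theta_2 psi_1) = 4 * (0.725 + (0.651)(0.971)) = 5.428484
  c_2 = sigma^2 theta_2 = 4 * (0.651) = 2.604
Equations for k = 0 and k = 1 (AR order 1):
  gamma(0) = phi_1 gamma(1) + c_0
  gamma(1) = phi_1 gamma(0) + c_1
Substituting the second into the first: gamma(0) (1 - phi_1^2) = c_0 + phi_1 c_1, so
  gamma(0) = (c_0 + phi_1 c_1) / (1 - phi_1^2) = (9.133111 + (0.246)(5.428484)) / (1 - (0.246)^2) = 10.468518 / 0.939484 = 11.142838.
  gamma(1) = phi_1 gamma(0) + c_1 = (0.246)(11.142838) + (5.428484) = 8.169622.
Therefore gamma(1) = 8.1696 (to 4 decimal places).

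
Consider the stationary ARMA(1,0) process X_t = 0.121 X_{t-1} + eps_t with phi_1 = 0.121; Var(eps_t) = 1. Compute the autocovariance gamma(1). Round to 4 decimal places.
\gamma(1) = 0.1228

Multiply the model equation by X_{t-k} and take expectations. With theta_0 = psi_0 = 1 and psi_j the MA(infinity) weights, this gives
  gamma(k) - sum_i phi_i gamma(k-i) = c_k,
  c_k = sigma^2 * sum_{j=k..q} theta_j psi_{j-k}   (c_k = 0 for k > q),
using gamma(-m) = gamma(m).
Pure AR (q = 0): c_0 = sigma^2 = 1, c_k = 0 for k >= 1.
Equations for k = 0 and k = 1 (AR order 1):
  gamma(0) = phi_1 gamma(1) + c_0
  gamma(1) = phi_1 gamma(0) + c_1
Substituting the second into the first: gamma(0) (1 - phi_1^2) = c_0 + phi_1 c_1, so
  gamma(0) = c_0 / (1 - phi_1^2) = 1 / (1 - (0.121)^2) = 1 / 0.985359 = 1.014859.
  gamma(1) = phi_1 gamma(0) = (0.121)(1.014859) = 0.122798.
Therefore gamma(1) = 0.1228 (to 4 decimal places).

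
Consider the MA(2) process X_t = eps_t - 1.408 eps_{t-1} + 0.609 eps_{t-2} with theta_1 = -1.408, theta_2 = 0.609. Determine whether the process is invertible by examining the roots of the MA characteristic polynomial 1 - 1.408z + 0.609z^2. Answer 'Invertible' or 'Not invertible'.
\text{Invertible}

The MA(q) characteristic polynomial is P(z) = 1 - 1.408z + 0.609z^2.
Invertibility requires all roots to lie outside the unit circle, i.e. |z| > 1 for every root.
Set 1 + (-1.408) z + (0.609) z^2 = 0, i.e. a z^2 + b z + c = 0 with a = 0.609, b = -1.408, c = 1.
Discriminant D = b^2 - 4ac = (-1.408)^2 - 4*(0.609)*1 = 1.982464 - (2.436) = -0.453536.
D < 0, so the roots are the complex-conjugate pair z = (-b +/- i sqrt(-D)) / (2a) = 1.156 +/- 0.5529i.
For a conjugate pair |z|^2 = z * conj(z) = (product of roots) = c/a = 1/(0.609) = 1.642036, so |z| = sqrt(1.642036) = 1.2814 for both roots.
Moduli of all roots: 1.2814, 1.2814.
All moduli strictly greater than 1? Yes.
Verdict: Invertible.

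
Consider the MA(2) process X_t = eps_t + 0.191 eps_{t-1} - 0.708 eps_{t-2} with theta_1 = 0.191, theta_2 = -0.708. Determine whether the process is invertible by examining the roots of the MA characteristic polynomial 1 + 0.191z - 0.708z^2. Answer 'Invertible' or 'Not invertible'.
\text{Invertible}

The MA(q) characteristic polynomial is P(z) = 1 + 0.191z - 0.708z^2.
Invertibility requires all roots to lie outside the unit circle, i.e. |z| > 1 for every root.
Set 1 + (0.191) z + (-0.708) z^2 = 0, i.e. a z^2 + b z + c = 0 with a = -0.708, b = 0.191, c = 1.
Discriminant D = b^2 - 4ac = (0.191)^2 - 4*(-0.708)*1 = 0.036481 - (-2.832) = 2.868481.
D >= 0, so the roots are real: z = (-b +/- sqrt(D)) / (2a) = (-0.191 +/- 1.693659) / (-1.416).
  z_1 = (-0.191 + 1.693659) / (-1.416) = -1.0612,   |z_1| = 1.0612.
  z_2 = (-0.191 - 1.693659) / (-1.416) = 1.331,   |z_2| = 1.331.
Moduli of all roots: 1.0612, 1.3310.
All moduli strictly greater than 1? Yes.
Verdict: Invertible.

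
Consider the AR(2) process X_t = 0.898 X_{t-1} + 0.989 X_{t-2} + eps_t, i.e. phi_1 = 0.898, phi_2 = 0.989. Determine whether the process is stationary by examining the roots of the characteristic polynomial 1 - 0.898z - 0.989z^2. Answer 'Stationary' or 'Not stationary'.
\text{Not stationary}

The AR(p) characteristic polynomial is P(z) = 1 - 0.898z - 0.989z^2.
Stationarity requires all roots to lie outside the unit circle, i.e. |z| > 1 for every root.
Set 1 + (-0.898) z + (-0.989) z^2 = 0, i.e. a z^2 + b z + c = 0 with a = -0.989, b = -0.898, c = 1.
Discriminant D = b^2 - 4ac = (-0.898)^2 - 4*(-0.989)*1 = 0.806404 - (-3.956) = 4.762404.
D >= 0, so the roots are real: z = (-b +/- sqrt(D)) / (2a) = (0.898 +/- 2.182293) / (-1.978).
  z_1 = (0.898 + 2.182293) / (-1.978) = -1.5573,   |z_1| = 1.5573.
  z_2 = (0.898 - 2.182293) / (-1.978) = 0.6493,   |z_2| = 0.6493.
Moduli of all roots: 1.5573, 0.6493.
All moduli strictly greater than 1? No.
Verdict: Not stationary.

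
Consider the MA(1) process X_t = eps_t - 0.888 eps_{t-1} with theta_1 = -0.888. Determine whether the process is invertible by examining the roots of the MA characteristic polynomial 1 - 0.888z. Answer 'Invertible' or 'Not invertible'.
\text{Invertible}

The MA(q) characteristic polynomial is P(z) = 1 - 0.888z.
Invertibility requires all roots to lie outside the unit circle, i.e. |z| > 1 for every root.
This is linear in z: 1 + (-0.888) z = 0  =>  z = -1/(-0.888) = 1.126126,  |z| = 1.126126.
Moduli of all roots: 1.1261.
All moduli strictly greater than 1? Yes.
Verdict: Invertible.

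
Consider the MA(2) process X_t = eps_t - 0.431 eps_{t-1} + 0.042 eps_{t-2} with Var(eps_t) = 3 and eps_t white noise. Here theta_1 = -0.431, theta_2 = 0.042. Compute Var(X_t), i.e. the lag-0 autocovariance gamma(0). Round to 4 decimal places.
\gamma(0) = 3.5626

For an MA(q) process X_t = eps_t + sum_i theta_i eps_{t-i} with
Var(eps_t) = sigma^2, the variance is
  gamma(0) = sigma^2 * (1 + sum_i theta_i^2).
  sum_i theta_i^2 = (-0.431)^2 + (0.042)^2 = 0.185761 + 0.001764 = 0.187525.
  gamma(0) = 3 * (1 + 0.187525) = 3 * 1.187525 = 3.562575, which rounds to 3.5626.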